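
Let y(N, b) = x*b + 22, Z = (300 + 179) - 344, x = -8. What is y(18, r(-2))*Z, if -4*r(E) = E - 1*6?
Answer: 810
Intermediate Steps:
r(E) = 3/2 - E/4 (r(E) = -(E - 1*6)/4 = -(E - 6)/4 = -(-6 + E)/4 = 3/2 - E/4)
Z = 135 (Z = 479 - 344 = 135)
y(N, b) = 22 - 8*b (y(N, b) = -8*b + 22 = 22 - 8*b)
y(18, r(-2))*Z = (22 - 8*(3/2 - ¼*(-2)))*135 = (22 - 8*(3/2 + ½))*135 = (22 - 8*2)*135 = (22 - 16)*135 = 6*135 = 810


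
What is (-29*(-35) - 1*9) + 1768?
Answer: 2774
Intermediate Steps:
(-29*(-35) - 1*9) + 1768 = (1015 - 9) + 1768 = 1006 + 1768 = 2774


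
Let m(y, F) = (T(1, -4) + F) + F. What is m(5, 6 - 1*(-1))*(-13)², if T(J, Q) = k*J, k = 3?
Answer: 2873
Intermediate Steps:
T(J, Q) = 3*J
m(y, F) = 3 + 2*F (m(y, F) = (3*1 + F) + F = (3 + F) + F = 3 + 2*F)
m(5, 6 - 1*(-1))*(-13)² = (3 + 2*(6 - 1*(-1)))*(-13)² = (3 + 2*(6 + 1))*169 = (3 + 2*7)*169 = (3 + 14)*169 = 17*169 = 2873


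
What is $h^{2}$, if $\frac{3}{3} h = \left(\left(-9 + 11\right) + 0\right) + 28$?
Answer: $900$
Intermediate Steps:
$h = 30$ ($h = \left(\left(-9 + 11\right) + 0\right) + 28 = \left(2 + 0\right) + 28 = 2 + 28 = 30$)
$h^{2} = 30^{2} = 900$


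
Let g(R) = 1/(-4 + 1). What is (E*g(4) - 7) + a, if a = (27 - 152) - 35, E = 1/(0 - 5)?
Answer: -2504/15 ≈ -166.93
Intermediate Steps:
E = -⅕ (E = 1/(-5) = -⅕ ≈ -0.20000)
g(R) = -⅓ (g(R) = 1/(-3) = -⅓)
a = -160 (a = -125 - 35 = -160)
(E*g(4) - 7) + a = (-⅕*(-⅓) - 7) - 160 = (1/15 - 7) - 160 = -104/15 - 160 = -2504/15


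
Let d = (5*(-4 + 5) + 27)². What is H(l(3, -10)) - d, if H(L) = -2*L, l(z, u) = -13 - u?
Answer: -1018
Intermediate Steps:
d = 1024 (d = (5*1 + 27)² = (5 + 27)² = 32² = 1024)
H(l(3, -10)) - d = -2*(-13 - 1*(-10)) - 1*1024 = -2*(-13 + 10) - 1024 = -2*(-3) - 1024 = 6 - 1024 = -1018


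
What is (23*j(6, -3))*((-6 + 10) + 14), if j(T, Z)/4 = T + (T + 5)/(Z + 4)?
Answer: 28152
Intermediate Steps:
j(T, Z) = 4*T + 4*(5 + T)/(4 + Z) (j(T, Z) = 4*(T + (T + 5)/(Z + 4)) = 4*(T + (5 + T)/(4 + Z)) = 4*T + 4*(5 + T)/(4 + Z))
(23*j(6, -3))*((-6 + 10) + 14) = (23*(4*(5 + 5*6 + 6*(-3))/(4 - 3)))*((-6 + 10) + 14) = (23*(4*(5 + 30 - 18)/1))*(4 + 14) = (23*(4*1*17))*18 = (23*68)*18 = 1564*18 = 28152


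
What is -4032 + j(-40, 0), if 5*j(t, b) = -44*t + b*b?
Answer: -3680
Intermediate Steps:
j(t, b) = -44*t/5 + b²/5 (j(t, b) = (-44*t + b*b)/5 = (-44*t + b²)/5 = (b² - 44*t)/5 = -44*t/5 + b²/5)
-4032 + j(-40, 0) = -4032 + (-44/5*(-40) + (⅕)*0²) = -4032 + (352 + (⅕)*0) = -4032 + (352 + 0) = -4032 + 352 = -3680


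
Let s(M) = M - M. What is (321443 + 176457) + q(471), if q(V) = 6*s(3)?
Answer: 497900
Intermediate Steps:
s(M) = 0
q(V) = 0 (q(V) = 6*0 = 0)
(321443 + 176457) + q(471) = (321443 + 176457) + 0 = 497900 + 0 = 497900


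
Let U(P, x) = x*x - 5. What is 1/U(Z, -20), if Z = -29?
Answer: 1/395 ≈ 0.0025316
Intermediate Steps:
U(P, x) = -5 + x² (U(P, x) = x² - 5 = -5 + x²)
1/U(Z, -20) = 1/(-5 + (-20)²) = 1/(-5 + 400) = 1/395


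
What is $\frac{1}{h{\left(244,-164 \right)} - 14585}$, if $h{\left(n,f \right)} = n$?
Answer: $- \frac{1}{14341} \approx -6.973 \cdot 10^{-5}$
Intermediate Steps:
$\frac{1}{h{\left(244,-164 \right)} - 14585} = \frac{1}{244 - 14585} = \frac{1}{-14341} = - \frac{1}{14341}$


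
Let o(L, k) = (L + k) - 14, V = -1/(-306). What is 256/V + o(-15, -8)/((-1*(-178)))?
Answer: 13943771/178 ≈ 78336.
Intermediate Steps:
V = 1/306 (V = -1*(-1/306) = 1/306 ≈ 0.0032680)
o(L, k) = -14 + L + k
256/V + o(-15, -8)/((-1*(-178))) = 256/(1/306) + (-14 - 15 - 8)/((-1*(-178))) = 256*306 - 37/178 = 78336 - 37*1/178 = 78336 - 37/178 = 13943771/178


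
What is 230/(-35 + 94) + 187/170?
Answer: 2949/590 ≈ 4.9983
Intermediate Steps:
230/(-35 + 94) + 187/170 = 230/59 + 187*(1/170) = 230*(1/59) + 11/10 = 230/59 + 11/10 = 2949/590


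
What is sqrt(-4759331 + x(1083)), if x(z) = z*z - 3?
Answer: I*sqrt(3586445) ≈ 1893.8*I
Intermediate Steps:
x(z) = -3 + z**2 (x(z) = z**2 - 3 = -3 + z**2)
sqrt(-4759331 + x(1083)) = sqrt(-4759331 + (-3 + 1083**2)) = sqrt(-4759331 + (-3 + 1172889)) = sqrt(-4759331 + 1172886) = sqrt(-3586445) = I*sqrt(3586445)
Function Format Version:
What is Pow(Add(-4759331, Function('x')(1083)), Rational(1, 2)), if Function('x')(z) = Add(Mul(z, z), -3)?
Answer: Mul(I, Pow(3586445, Rational(1, 2))) ≈ Mul(1893.8, I)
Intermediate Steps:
Function('x')(z) = Add(-3, Pow(z, 2)) (Function('x')(z) = Add(Pow(z, 2), -3) = Add(-3, Pow(z, 2)))
Pow(Add(-4759331, Function('x')(1083)), Rational(1, 2)) = Pow(Add(-4759331, Add(-3, Pow(1083, 2))), Rational(1, 2)) = Pow(Add(-4759331, Add(-3, 1172889)), Rational(1, 2)) = Pow(Add(-4759331, 1172886), Rational(1, 2)) = Pow(-3586445, Rational(1, 2)) = Mul(I, Pow(3586445, Rational(1, 2)))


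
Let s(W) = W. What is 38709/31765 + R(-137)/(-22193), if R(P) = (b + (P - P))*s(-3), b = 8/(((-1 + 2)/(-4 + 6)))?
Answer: 860593557/704960645 ≈ 1.2208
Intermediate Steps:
b = 16 (b = 8/((1/2)) = 8/((1*(1/2))) = 8/(1/2) = 8*2 = 16)
R(P) = -48 (R(P) = (16 + (P - P))*(-3) = (16 + 0)*(-3) = 16*(-3) = -48)
38709/31765 + R(-137)/(-22193) = 38709/31765 - 48/(-22193) = 38709*(1/31765) - 48*(-1/22193) = 38709/31765 + 48/22193 = 860593557/704960645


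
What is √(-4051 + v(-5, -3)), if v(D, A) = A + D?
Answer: 3*I*√451 ≈ 63.71*I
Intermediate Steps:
√(-4051 + v(-5, -3)) = √(-4051 + (-3 - 5)) = √(-4051 - 8) = √(-4059) = 3*I*√451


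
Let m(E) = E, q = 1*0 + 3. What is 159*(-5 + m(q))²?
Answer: 636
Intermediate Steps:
q = 3 (q = 0 + 3 = 3)
159*(-5 + m(q))² = 159*(-5 + 3)² = 159*(-2)² = 159*4 = 636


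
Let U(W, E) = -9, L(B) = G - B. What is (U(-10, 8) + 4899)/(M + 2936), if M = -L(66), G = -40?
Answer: 815/507 ≈ 1.6075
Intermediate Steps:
L(B) = -40 - B
M = 106 (M = -(-40 - 1*66) = -(-40 - 66) = -1*(-106) = 106)
(U(-10, 8) + 4899)/(M + 2936) = (-9 + 4899)/(106 + 2936) = 4890/3042 = 4890*(1/3042) = 815/507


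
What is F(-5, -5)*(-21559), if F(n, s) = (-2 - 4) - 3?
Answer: 194031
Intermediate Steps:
F(n, s) = -9 (F(n, s) = -6 - 3 = -9)
F(-5, -5)*(-21559) = -9*(-21559) = 194031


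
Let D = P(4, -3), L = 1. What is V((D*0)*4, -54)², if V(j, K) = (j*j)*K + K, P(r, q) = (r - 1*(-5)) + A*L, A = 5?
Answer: 2916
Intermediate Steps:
P(r, q) = 10 + r (P(r, q) = (r - 1*(-5)) + 5*1 = (r + 5) + 5 = (5 + r) + 5 = 10 + r)
D = 14 (D = 10 + 4 = 14)
V(j, K) = K + K*j² (V(j, K) = j²*K + K = K*j² + K = K + K*j²)
V((D*0)*4, -54)² = (-54*(1 + ((14*0)*4)²))² = (-54*(1 + (0*4)²))² = (-54*(1 + 0²))² = (-54*(1 + 0))² = (-54*1)² = (-54)² = 2916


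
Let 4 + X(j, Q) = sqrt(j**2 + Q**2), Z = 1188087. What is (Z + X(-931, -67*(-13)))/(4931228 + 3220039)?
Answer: 1188083/8151267 + sqrt(1625402)/8151267 ≈ 0.14591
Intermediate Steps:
X(j, Q) = -4 + sqrt(Q**2 + j**2) (X(j, Q) = -4 + sqrt(j**2 + Q**2) = -4 + sqrt(Q**2 + j**2))
(Z + X(-931, -67*(-13)))/(4931228 + 3220039) = (1188087 + (-4 + sqrt((-67*(-13))**2 + (-931)**2)))/(4931228 + 3220039) = (1188087 + (-4 + sqrt(871**2 + 866761)))/8151267 = (1188087 + (-4 + sqrt(758641 + 866761)))*(1/8151267) = (1188087 + (-4 + sqrt(1625402)))*(1/8151267) = (1188083 + sqrt(1625402))*(1/8151267) = 1188083/8151267 + sqrt(1625402)/8151267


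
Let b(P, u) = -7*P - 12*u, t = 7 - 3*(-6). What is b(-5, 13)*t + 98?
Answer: -2927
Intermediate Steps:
t = 25 (t = 7 + 18 = 25)
b(P, u) = -12*u - 7*P
b(-5, 13)*t + 98 = (-12*13 - 7*(-5))*25 + 98 = (-156 + 35)*25 + 98 = -121*25 + 98 = -3025 + 98 = -2927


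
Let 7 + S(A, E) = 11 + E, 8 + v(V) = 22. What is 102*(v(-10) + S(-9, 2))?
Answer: 2040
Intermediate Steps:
v(V) = 14 (v(V) = -8 + 22 = 14)
S(A, E) = 4 + E (S(A, E) = -7 + (11 + E) = 4 + E)
102*(v(-10) + S(-9, 2)) = 102*(14 + (4 + 2)) = 102*(14 + 6) = 102*20 = 2040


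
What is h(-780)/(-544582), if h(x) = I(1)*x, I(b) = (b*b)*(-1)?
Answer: -390/272291 ≈ -0.0014323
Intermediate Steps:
I(b) = -b² (I(b) = b²*(-1) = -b²)
h(x) = -x (h(x) = (-1*1²)*x = (-1*1)*x = -x)
h(-780)/(-544582) = -1*(-780)/(-544582) = 780*(-1/544582) = -390/272291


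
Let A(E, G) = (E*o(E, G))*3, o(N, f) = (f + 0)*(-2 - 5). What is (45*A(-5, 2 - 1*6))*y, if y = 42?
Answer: -793800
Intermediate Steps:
o(N, f) = -7*f (o(N, f) = f*(-7) = -7*f)
A(E, G) = -21*E*G (A(E, G) = (E*(-7*G))*3 = -7*E*G*3 = -21*E*G)
(45*A(-5, 2 - 1*6))*y = (45*(-21*(-5)*(2 - 1*6)))*42 = (45*(-21*(-5)*(2 - 6)))*42 = (45*(-21*(-5)*(-4)))*42 = (45*(-420))*42 = -18900*42 = -793800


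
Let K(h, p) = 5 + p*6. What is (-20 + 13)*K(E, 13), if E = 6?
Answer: -581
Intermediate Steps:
K(h, p) = 5 + 6*p
(-20 + 13)*K(E, 13) = (-20 + 13)*(5 + 6*13) = -7*(5 + 78) = -7*83 = -581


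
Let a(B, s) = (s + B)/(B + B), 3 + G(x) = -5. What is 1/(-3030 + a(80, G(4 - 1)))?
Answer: -20/60591 ≈ -0.00033008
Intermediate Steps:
G(x) = -8 (G(x) = -3 - 5 = -8)
a(B, s) = (B + s)/(2*B) (a(B, s) = (B + s)/((2*B)) = (B + s)*(1/(2*B)) = (B + s)/(2*B))
1/(-3030 + a(80, G(4 - 1))) = 1/(-3030 + (½)*(80 - 8)/80) = 1/(-3030 + (½)*(1/80)*72) = 1/(-3030 + 9/20) = 1/(-60591/20) = -20/60591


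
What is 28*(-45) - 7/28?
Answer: -5041/4 ≈ -1260.3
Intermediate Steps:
28*(-45) - 7/28 = -1260 - 7*1/28 = -1260 - 1/4 = -5041/4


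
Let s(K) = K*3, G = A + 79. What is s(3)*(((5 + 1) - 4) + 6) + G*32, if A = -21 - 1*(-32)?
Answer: 2952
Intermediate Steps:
A = 11 (A = -21 + 32 = 11)
G = 90 (G = 11 + 79 = 90)
s(K) = 3*K
s(3)*(((5 + 1) - 4) + 6) + G*32 = (3*3)*(((5 + 1) - 4) + 6) + 90*32 = 9*((6 - 4) + 6) + 2880 = 9*(2 + 6) + 2880 = 9*8 + 2880 = 72 + 2880 = 2952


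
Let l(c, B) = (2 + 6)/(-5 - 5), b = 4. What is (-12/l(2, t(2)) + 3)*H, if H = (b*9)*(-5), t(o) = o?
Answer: -3240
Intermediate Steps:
l(c, B) = -⅘ (l(c, B) = 8/(-10) = 8*(-⅒) = -⅘)
H = -180 (H = (4*9)*(-5) = 36*(-5) = -180)
(-12/l(2, t(2)) + 3)*H = (-12/(-⅘) + 3)*(-180) = (-12*(-5/4) + 3)*(-180) = (15 + 3)*(-180) = 18*(-180) = -3240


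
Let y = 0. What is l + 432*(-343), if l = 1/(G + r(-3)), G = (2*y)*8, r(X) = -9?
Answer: -1333585/9 ≈ -1.4818e+5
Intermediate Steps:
G = 0 (G = (2*0)*8 = 0*8 = 0)
l = -1/9 (l = 1/(0 - 9) = 1/(-9) = -1/9 ≈ -0.11111)
l + 432*(-343) = -1/9 + 432*(-343) = -1/9 - 148176 = -1333585/9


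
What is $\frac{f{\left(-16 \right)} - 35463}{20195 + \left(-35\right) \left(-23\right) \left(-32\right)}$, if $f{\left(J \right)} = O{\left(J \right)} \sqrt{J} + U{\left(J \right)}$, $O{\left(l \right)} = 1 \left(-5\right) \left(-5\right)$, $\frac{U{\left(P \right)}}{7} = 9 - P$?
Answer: $\frac{35288}{5565} - \frac{20 i}{1113} \approx 6.3411 - 0.017969 i$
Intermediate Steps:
$U{\left(P \right)} = 63 - 7 P$ ($U{\left(P \right)} = 7 \left(9 - P\right) = 63 - 7 P$)
$O{\left(l \right)} = 25$ ($O{\left(l \right)} = \left(-5\right) \left(-5\right) = 25$)
$f{\left(J \right)} = 63 - 7 J + 25 \sqrt{J}$ ($f{\left(J \right)} = 25 \sqrt{J} - \left(-63 + 7 J\right) = 63 - 7 J + 25 \sqrt{J}$)
$\frac{f{\left(-16 \right)} - 35463}{20195 + \left(-35\right) \left(-23\right) \left(-32\right)} = \frac{\left(63 - -112 + 25 \sqrt{-16}\right) - 35463}{20195 + \left(-35\right) \left(-23\right) \left(-32\right)} = \frac{\left(63 + 112 + 25 \cdot 4 i\right) - 35463}{20195 + 805 \left(-32\right)} = \frac{\left(63 + 112 + 100 i\right) - 35463}{20195 - 25760} = \frac{\left(175 + 100 i\right) - 35463}{-5565} = \left(-35288 + 100 i\right) \left(- \frac{1}{5565}\right) = \frac{35288}{5565} - \frac{20 i}{1113}$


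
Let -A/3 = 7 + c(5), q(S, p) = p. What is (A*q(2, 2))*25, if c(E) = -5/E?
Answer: -900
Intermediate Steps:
A = -18 (A = -3*(7 - 5/5) = -3*(7 - 5*1/5) = -3*(7 - 1) = -3*6 = -18)
(A*q(2, 2))*25 = -18*2*25 = -36*25 = -900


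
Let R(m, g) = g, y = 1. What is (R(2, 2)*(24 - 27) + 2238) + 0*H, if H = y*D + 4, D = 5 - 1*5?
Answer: 2232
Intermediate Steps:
D = 0 (D = 5 - 5 = 0)
H = 4 (H = 1*0 + 4 = 0 + 4 = 4)
(R(2, 2)*(24 - 27) + 2238) + 0*H = (2*(24 - 27) + 2238) + 0*4 = (2*(-3) + 2238) + 0 = (-6 + 2238) + 0 = 2232 + 0 = 2232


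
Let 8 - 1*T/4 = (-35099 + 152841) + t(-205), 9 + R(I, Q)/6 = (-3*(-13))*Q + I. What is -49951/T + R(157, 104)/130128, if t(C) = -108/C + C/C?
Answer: 78493933871/261728430852 ≈ 0.29991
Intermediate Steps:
t(C) = 1 - 108/C (t(C) = -108/C + 1 = 1 - 108/C)
R(I, Q) = -54 + 6*I + 234*Q (R(I, Q) = -54 + 6*((-3*(-13))*Q + I) = -54 + 6*(39*Q + I) = -54 + 6*(I + 39*Q) = -54 + (6*I + 234*Q) = -54 + 6*I + 234*Q)
T = -96543132/205 (T = 32 - 4*((-35099 + 152841) + (-108 - 205)/(-205)) = 32 - 4*(117742 - 1/205*(-313)) = 32 - 4*(117742 + 313/205) = 32 - 4*24137423/205 = 32 - 96549692/205 = -96543132/205 ≈ -4.7094e+5)
-49951/T + R(157, 104)/130128 = -49951/(-96543132/205) + (-54 + 6*157 + 234*104)/130128 = -49951*(-205/96543132) + (-54 + 942 + 24336)*(1/130128) = 10239955/96543132 + 25224*(1/130128) = 10239955/96543132 + 1051/5422 = 78493933871/261728430852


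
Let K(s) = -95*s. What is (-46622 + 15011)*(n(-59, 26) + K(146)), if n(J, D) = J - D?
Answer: 441131505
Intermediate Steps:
(-46622 + 15011)*(n(-59, 26) + K(146)) = (-46622 + 15011)*((-59 - 1*26) - 95*146) = -31611*((-59 - 26) - 13870) = -31611*(-85 - 13870) = -31611*(-13955) = 441131505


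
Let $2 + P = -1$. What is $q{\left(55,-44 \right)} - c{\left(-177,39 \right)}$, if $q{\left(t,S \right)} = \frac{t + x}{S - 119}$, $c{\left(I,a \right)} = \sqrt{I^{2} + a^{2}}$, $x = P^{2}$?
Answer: $- \frac{64}{163} - 15 \sqrt{146} \approx -181.64$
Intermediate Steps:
$P = -3$ ($P = -2 - 1 = -3$)
$x = 9$ ($x = \left(-3\right)^{2} = 9$)
$q{\left(t,S \right)} = \frac{9 + t}{-119 + S}$ ($q{\left(t,S \right)} = \frac{t + 9}{S - 119} = \frac{9 + t}{-119 + S}$)
$q{\left(55,-44 \right)} - c{\left(-177,39 \right)} = \frac{9 + 55}{-119 - 44} - \sqrt{\left(-177\right)^{2} + 39^{2}} = \frac{1}{-163} \cdot 64 - \sqrt{31329 + 1521} = \left(- \frac{1}{163}\right) 64 - \sqrt{32850} = - \frac{64}{163} - 15 \sqrt{146}$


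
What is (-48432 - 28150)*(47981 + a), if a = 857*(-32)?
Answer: -1574296174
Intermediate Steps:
a = -27424
(-48432 - 28150)*(47981 + a) = (-48432 - 28150)*(47981 - 27424) = -76582*20557 = -1574296174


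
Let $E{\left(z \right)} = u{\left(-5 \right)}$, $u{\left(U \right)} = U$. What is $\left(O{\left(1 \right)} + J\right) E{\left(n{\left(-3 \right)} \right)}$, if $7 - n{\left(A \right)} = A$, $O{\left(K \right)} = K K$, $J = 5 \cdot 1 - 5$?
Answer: $-5$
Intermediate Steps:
$J = 0$ ($J = 5 - 5 = 0$)
$O{\left(K \right)} = K^{2}$
$n{\left(A \right)} = 7 - A$
$E{\left(z \right)} = -5$
$\left(O{\left(1 \right)} + J\right) E{\left(n{\left(-3 \right)} \right)} = \left(1^{2} + 0\right) \left(-5\right) = \left(1 + 0\right) \left(-5\right) = 1 \left(-5\right) = -5$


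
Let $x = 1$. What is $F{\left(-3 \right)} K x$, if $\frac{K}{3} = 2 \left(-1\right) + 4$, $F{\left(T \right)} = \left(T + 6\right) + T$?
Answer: $0$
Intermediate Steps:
$F{\left(T \right)} = 6 + 2 T$ ($F{\left(T \right)} = \left(6 + T\right) + T = 6 + 2 T$)
$K = 6$ ($K = 3 \left(2 \left(-1\right) + 4\right) = 3 \left(-2 + 4\right) = 3 \cdot 2 = 6$)
$F{\left(-3 \right)} K x = \left(6 + 2 \left(-3\right)\right) 6 \cdot 1 = \left(6 - 6\right) 6 \cdot 1 = 0 \cdot 6 \cdot 1 = 0 \cdot 1 = 0$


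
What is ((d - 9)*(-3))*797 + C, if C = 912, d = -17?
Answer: 63078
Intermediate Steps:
((d - 9)*(-3))*797 + C = ((-17 - 9)*(-3))*797 + 912 = -26*(-3)*797 + 912 = 78*797 + 912 = 62166 + 912 = 63078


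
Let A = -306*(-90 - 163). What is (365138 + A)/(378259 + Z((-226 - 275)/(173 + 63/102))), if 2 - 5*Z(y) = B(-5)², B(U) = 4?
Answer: 2212780/1891281 ≈ 1.1700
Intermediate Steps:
A = 77418 (A = -306*(-253) = 77418)
Z(y) = -14/5 (Z(y) = ⅖ - ⅕*4² = ⅖ - ⅕*16 = ⅖ - 16/5 = -14/5)
(365138 + A)/(378259 + Z((-226 - 275)/(173 + 63/102))) = (365138 + 77418)/(378259 - 14/5) = 442556/(1891281/5) = 442556*(5/1891281) = 2212780/1891281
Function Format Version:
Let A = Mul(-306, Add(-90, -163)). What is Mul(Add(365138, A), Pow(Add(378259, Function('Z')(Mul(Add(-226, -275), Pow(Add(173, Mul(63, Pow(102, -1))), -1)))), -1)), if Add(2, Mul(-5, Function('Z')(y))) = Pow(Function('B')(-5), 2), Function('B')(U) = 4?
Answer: Rational(2212780, 1891281) ≈ 1.1700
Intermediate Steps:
A = 77418 (A = Mul(-306, -253) = 77418)
Function('Z')(y) = Rational(-14, 5) (Function('Z')(y) = Add(Rational(2, 5), Mul(Rational(-1, 5), Pow(4, 2))) = Add(Rational(2, 5), Mul(Rational(-1, 5), 16)) = Add(Rational(2, 5), Rational(-16, 5)) = Rational(-14, 5))
Mul(Add(365138, A), Pow(Add(378259, Function('Z')(Mul(Add(-226, -275), Pow(Add(173, Mul(63, Pow(102, -1))), -1)))), -1)) = Mul(Add(365138, 77418), Pow(Add(378259, Rational(-14, 5)), -1)) = Mul(442556, Pow(Rational(1891281, 5), -1)) = Mul(442556, Rational(5, 1891281)) = Rational(2212780, 1891281)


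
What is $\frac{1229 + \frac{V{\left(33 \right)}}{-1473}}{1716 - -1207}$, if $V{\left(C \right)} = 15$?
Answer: $\frac{603434}{1435193} \approx 0.42045$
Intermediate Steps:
$\frac{1229 + \frac{V{\left(33 \right)}}{-1473}}{1716 - -1207} = \frac{1229 + \frac{15}{-1473}}{1716 - -1207} = \frac{1229 + 15 \left(- \frac{1}{1473}\right)}{1716 + \left(-648 + 1855\right)} = \frac{1229 - \frac{5}{491}}{1716 + 1207} = \frac{603434}{491 \cdot 2923} = \frac{603434}{491} \cdot \frac{1}{2923} = \frac{603434}{1435193}$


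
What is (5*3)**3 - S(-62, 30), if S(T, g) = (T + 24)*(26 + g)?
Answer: 5503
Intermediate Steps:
S(T, g) = (24 + T)*(26 + g)
(5*3)**3 - S(-62, 30) = (5*3)**3 - (624 + 24*30 + 26*(-62) - 62*30) = 15**3 - (624 + 720 - 1612 - 1860) = 3375 - 1*(-2128) = 3375 + 2128 = 5503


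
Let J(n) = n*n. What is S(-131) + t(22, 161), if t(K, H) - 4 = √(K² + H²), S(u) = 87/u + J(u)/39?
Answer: 2265134/5109 + √26405 ≈ 605.86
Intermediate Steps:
J(n) = n²
S(u) = 87/u + u²/39
t(K, H) = 4 + √(H² + K²) (t(K, H) = 4 + √(K² + H²) = 4 + √(H² + K²))
S(-131) + t(22, 161) = (1/39)*(3393 + (-131)³)/(-131) + (4 + √(161² + 22²)) = (1/39)*(-1/131)*(3393 - 2248091) + (4 + √(25921 + 484)) = (1/39)*(-1/131)*(-2244698) + (4 + √26405) = 2244698/5109 + (4 + √26405) = 2265134/5109 + √26405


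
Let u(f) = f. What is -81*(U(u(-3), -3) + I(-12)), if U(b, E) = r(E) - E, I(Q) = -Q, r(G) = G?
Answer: -972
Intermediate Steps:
U(b, E) = 0 (U(b, E) = E - E = 0)
-81*(U(u(-3), -3) + I(-12)) = -81*(0 - 1*(-12)) = -81*(0 + 12) = -81*12 = -972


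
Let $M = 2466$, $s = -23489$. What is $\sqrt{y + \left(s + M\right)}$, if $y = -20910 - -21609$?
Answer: $2 i \sqrt{5081} \approx 142.56 i$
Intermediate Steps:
$y = 699$ ($y = -20910 + 21609 = 699$)
$\sqrt{y + \left(s + M\right)} = \sqrt{699 + \left(-23489 + 2466\right)} = \sqrt{699 - 21023} = \sqrt{-20324} = 2 i \sqrt{5081}$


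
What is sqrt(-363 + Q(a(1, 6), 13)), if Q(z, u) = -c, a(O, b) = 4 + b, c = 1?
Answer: 2*I*sqrt(91) ≈ 19.079*I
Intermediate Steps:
Q(z, u) = -1 (Q(z, u) = -1*1 = -1)
sqrt(-363 + Q(a(1, 6), 13)) = sqrt(-363 - 1) = sqrt(-364) = 2*I*sqrt(91)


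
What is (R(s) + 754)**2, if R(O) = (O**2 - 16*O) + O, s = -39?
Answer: 8179600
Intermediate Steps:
R(O) = O**2 - 15*O
(R(s) + 754)**2 = (-39*(-15 - 39) + 754)**2 = (-39*(-54) + 754)**2 = (2106 + 754)**2 = 2860**2 = 8179600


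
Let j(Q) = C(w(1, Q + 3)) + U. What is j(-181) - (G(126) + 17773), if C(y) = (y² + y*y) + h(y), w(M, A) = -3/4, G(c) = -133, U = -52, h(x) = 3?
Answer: -141503/8 ≈ -17688.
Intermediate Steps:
w(M, A) = -¾ (w(M, A) = -3*¼ = -¾)
C(y) = 3 + 2*y² (C(y) = (y² + y*y) + 3 = (y² + y²) + 3 = 2*y² + 3 = 3 + 2*y²)
j(Q) = -383/8 (j(Q) = (3 + 2*(-¾)²) - 52 = (3 + 2*(9/16)) - 52 = (3 + 9/8) - 52 = 33/8 - 52 = -383/8)
j(-181) - (G(126) + 17773) = -383/8 - (-133 + 17773) = -383/8 - 1*17640 = -383/8 - 17640 = -141503/8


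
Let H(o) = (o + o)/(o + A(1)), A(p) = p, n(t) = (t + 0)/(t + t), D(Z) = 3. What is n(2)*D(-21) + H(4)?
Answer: 31/10 ≈ 3.1000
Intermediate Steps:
n(t) = ½ (n(t) = t/((2*t)) = t*(1/(2*t)) = ½)
H(o) = 2*o/(1 + o) (H(o) = (o + o)/(o + 1) = (2*o)/(1 + o) = 2*o/(1 + o))
n(2)*D(-21) + H(4) = (½)*3 + 2*4/(1 + 4) = 3/2 + 2*4/5 = 3/2 + 2*4*(⅕) = 3/2 + 8/5 = 31/10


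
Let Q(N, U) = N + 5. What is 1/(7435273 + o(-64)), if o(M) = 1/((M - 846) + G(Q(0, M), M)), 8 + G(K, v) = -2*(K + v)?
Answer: 800/5948218399 ≈ 1.3449e-7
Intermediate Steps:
Q(N, U) = 5 + N
G(K, v) = -8 - 2*K - 2*v (G(K, v) = -8 - 2*(K + v) = -8 + (-2*K - 2*v) = -8 - 2*K - 2*v)
o(M) = 1/(-864 - M) (o(M) = 1/((M - 846) + (-8 - 2*(5 + 0) - 2*M)) = 1/((-846 + M) + (-8 - 2*5 - 2*M)) = 1/((-846 + M) + (-8 - 10 - 2*M)) = 1/((-846 + M) + (-18 - 2*M)) = 1/(-864 - M))
1/(7435273 + o(-64)) = 1/(7435273 - 1/(864 - 64)) = 1/(7435273 - 1/800) = 1/(5948218399/800) = 800/5948218399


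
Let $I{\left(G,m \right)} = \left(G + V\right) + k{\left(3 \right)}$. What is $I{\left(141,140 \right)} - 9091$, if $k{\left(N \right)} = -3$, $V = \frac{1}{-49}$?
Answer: $- \frac{438698}{49} \approx -8953.0$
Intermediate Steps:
$V = - \frac{1}{49} \approx -0.020408$
$I{\left(G,m \right)} = - \frac{148}{49} + G$ ($I{\left(G,m \right)} = \left(G - \frac{1}{49}\right) - 3 = \left(- \frac{1}{49} + G\right) - 3 = - \frac{148}{49} + G$)
$I{\left(141,140 \right)} - 9091 = \left(- \frac{148}{49} + 141\right) - 9091 = \frac{6761}{49} - 9091 = - \frac{438698}{49}$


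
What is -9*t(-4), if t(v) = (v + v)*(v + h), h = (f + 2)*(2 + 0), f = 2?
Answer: 288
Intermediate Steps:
h = 8 (h = (2 + 2)*(2 + 0) = 4*2 = 8)
t(v) = 2*v*(8 + v) (t(v) = (v + v)*(v + 8) = (2*v)*(8 + v) = 2*v*(8 + v))
-9*t(-4) = -18*(-4)*(8 - 4) = -18*(-4)*4 = -9*(-32) = 288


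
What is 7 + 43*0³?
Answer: 7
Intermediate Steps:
7 + 43*0³ = 7 + 43*0 = 7 + 0 = 7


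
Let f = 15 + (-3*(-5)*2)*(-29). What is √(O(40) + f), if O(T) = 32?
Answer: I*√823 ≈ 28.688*I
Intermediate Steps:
f = -855 (f = 15 + (15*2)*(-29) = 15 + 30*(-29) = 15 - 870 = -855)
√(O(40) + f) = √(32 - 855) = √(-823) = I*√823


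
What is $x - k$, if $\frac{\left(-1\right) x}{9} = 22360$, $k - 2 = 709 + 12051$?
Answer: $-214002$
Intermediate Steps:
$k = 12762$ ($k = 2 + \left(709 + 12051\right) = 2 + 12760 = 12762$)
$x = -201240$ ($x = \left(-9\right) 22360 = -201240$)
$x - k = -201240 - 12762 = -214002$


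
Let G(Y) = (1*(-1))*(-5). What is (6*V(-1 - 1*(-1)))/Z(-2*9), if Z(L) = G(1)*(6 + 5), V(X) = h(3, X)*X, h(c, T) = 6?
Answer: 0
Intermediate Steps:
G(Y) = 5 (G(Y) = -1*(-5) = 5)
V(X) = 6*X
Z(L) = 55 (Z(L) = 5*(6 + 5) = 5*11 = 55)
(6*V(-1 - 1*(-1)))/Z(-2*9) = (6*(6*(-1 - 1*(-1))))/55 = (6*(6*(-1 + 1)))*(1/55) = (6*(6*0))*(1/55) = (6*0)*(1/55) = 0*(1/55) = 0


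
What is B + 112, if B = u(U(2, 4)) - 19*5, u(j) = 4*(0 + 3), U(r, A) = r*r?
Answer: 29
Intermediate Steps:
U(r, A) = r²
u(j) = 12 (u(j) = 4*3 = 12)
B = -83 (B = 12 - 19*5 = 12 - 95 = -83)
B + 112 = -83 + 112 = 29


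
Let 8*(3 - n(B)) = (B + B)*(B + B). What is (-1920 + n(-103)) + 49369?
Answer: 84295/2 ≈ 42148.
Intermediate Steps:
n(B) = 3 - B²/2 (n(B) = 3 - (B + B)*(B + B)/8 = 3 - 2*B*2*B/8 = 3 - B²/2)
(-1920 + n(-103)) + 49369 = (-1920 + (3 - ½*(-103)²)) + 49369 = (-1920 + (3 - ½*10609)) + 49369 = (-1920 + (3 - 10609/2)) + 49369 = (-1920 - 10603/2) + 49369 = -14443/2 + 49369 = 84295/2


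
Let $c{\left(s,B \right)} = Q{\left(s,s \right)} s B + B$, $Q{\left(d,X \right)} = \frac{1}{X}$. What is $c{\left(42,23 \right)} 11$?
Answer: $506$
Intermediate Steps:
$c{\left(s,B \right)} = 2 B$ ($c{\left(s,B \right)} = \frac{s}{s} B + B = 1 B + B = B + B = 2 B$)
$c{\left(42,23 \right)} 11 = 2 \cdot 23 \cdot 11 = 46 \cdot 11 = 506$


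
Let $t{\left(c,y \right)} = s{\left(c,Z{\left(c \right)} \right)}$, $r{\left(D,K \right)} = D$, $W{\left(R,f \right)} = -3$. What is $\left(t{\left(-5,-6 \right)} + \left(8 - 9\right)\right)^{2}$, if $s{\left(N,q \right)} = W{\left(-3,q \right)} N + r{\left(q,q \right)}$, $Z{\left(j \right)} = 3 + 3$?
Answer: $400$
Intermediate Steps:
$Z{\left(j \right)} = 6$
$s{\left(N,q \right)} = q - 3 N$ ($s{\left(N,q \right)} = - 3 N + q = q - 3 N$)
$t{\left(c,y \right)} = 6 - 3 c$
$\left(t{\left(-5,-6 \right)} + \left(8 - 9\right)\right)^{2} = \left(\left(6 - -15\right) + \left(8 - 9\right)\right)^{2} = \left(\left(6 + 15\right) + \left(8 - 9\right)\right)^{2} = \left(21 - 1\right)^{2} = 20^{2} = 400$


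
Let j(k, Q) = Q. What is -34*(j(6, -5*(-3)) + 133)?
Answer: -5032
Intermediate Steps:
-34*(j(6, -5*(-3)) + 133) = -34*(-5*(-3) + 133) = -34*(15 + 133) = -34*148 = -5032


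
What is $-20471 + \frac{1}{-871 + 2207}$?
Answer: $- \frac{27349255}{1336} \approx -20471.0$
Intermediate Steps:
$-20471 + \frac{1}{-871 + 2207} = -20471 + \frac{1}{1336} = - \frac{27349255}{1336}$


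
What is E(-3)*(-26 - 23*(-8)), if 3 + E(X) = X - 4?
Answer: -1580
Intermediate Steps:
E(X) = -7 + X (E(X) = -3 + (X - 4) = -3 + (-4 + X) = -7 + X)
E(-3)*(-26 - 23*(-8)) = (-7 - 3)*(-26 - 23*(-8)) = -10*(-26 + 184) = -10*158 = -1580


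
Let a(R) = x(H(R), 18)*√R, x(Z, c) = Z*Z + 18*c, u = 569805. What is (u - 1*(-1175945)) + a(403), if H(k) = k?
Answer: 1745750 + 162733*√403 ≈ 5.0126e+6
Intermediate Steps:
x(Z, c) = Z² + 18*c
a(R) = √R*(324 + R²) (a(R) = (R² + 18*18)*√R = (R² + 324)*√R = (324 + R²)*√R = √R*(324 + R²))
(u - 1*(-1175945)) + a(403) = (569805 - 1*(-1175945)) + √403*(324 + 403²) = (569805 + 1175945) + √403*(324 + 162409) = 1745750 + √403*162733 = 1745750 + 162733*√403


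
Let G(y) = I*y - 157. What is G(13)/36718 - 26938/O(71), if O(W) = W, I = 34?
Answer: -989089249/2606978 ≈ -379.40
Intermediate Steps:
G(y) = -157 + 34*y (G(y) = 34*y - 157 = -157 + 34*y)
G(13)/36718 - 26938/O(71) = (-157 + 34*13)/36718 - 26938/71 = (-157 + 442)*(1/36718) - 26938*1/71 = 285*(1/36718) - 26938/71 = 285/36718 - 26938/71 = -989089249/2606978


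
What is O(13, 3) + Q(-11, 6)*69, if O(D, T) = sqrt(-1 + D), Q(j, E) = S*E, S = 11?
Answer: 4554 + 2*sqrt(3) ≈ 4557.5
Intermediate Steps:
Q(j, E) = 11*E
O(13, 3) + Q(-11, 6)*69 = sqrt(-1 + 13) + (11*6)*69 = sqrt(12) + 66*69 = 2*sqrt(3) + 4554 = 4554 + 2*sqrt(3)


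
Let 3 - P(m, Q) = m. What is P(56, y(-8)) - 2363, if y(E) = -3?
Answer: -2416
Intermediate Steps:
P(m, Q) = 3 - m
P(56, y(-8)) - 2363 = (3 - 1*56) - 2363 = (3 - 56) - 2363 = -53 - 2363 = -2416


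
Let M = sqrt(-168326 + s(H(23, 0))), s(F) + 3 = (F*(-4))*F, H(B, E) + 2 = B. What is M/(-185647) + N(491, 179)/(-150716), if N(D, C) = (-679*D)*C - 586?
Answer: 59677217/150716 - 47*I*sqrt(77)/185647 ≈ 395.96 - 0.0022215*I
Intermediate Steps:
H(B, E) = -2 + B
s(F) = -3 - 4*F**2 (s(F) = -3 + (F*(-4))*F = -3 + (-4*F)*F = -3 - 4*F**2)
N(D, C) = -586 - 679*C*D (N(D, C) = -679*C*D - 586 = -586 - 679*C*D)
M = 47*I*sqrt(77) (M = sqrt(-168326 + (-3 - 4*(-2 + 23)**2)) = sqrt(-168326 + (-3 - 4*21**2)) = sqrt(-168326 + (-3 - 4*441)) = sqrt(-168326 + (-3 - 1764)) = sqrt(-168326 - 1767) = sqrt(-170093) = 47*I*sqrt(77) ≈ 412.42*I)
M/(-185647) + N(491, 179)/(-150716) = (47*I*sqrt(77))/(-185647) + (-586 - 679*179*491)/(-150716) = (47*I*sqrt(77))*(-1/185647) + (-586 - 59676631)*(-1/150716) = -47*I*sqrt(77)/185647 - 59677217*(-1/150716) = -47*I*sqrt(77)/185647 + 59677217/150716 = 59677217/150716 - 47*I*sqrt(77)/185647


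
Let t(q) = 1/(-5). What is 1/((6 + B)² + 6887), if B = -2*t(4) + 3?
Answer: 25/174384 ≈ 0.00014336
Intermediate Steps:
t(q) = -⅕
B = 17/5 (B = -2*(-⅕) + 3 = ⅖ + 3 = 17/5 ≈ 3.4000)
1/((6 + B)² + 6887) = 1/((6 + 17/5)² + 6887) = 1/((47/5)² + 6887) = 1/(2209/25 + 6887) = 1/(174384/25) = 25/174384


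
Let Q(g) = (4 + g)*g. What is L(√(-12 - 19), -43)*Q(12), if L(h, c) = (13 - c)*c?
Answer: -462336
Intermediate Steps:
L(h, c) = c*(13 - c)
Q(g) = g*(4 + g)
L(√(-12 - 19), -43)*Q(12) = (-43*(13 - 1*(-43)))*(12*(4 + 12)) = (-43*(13 + 43))*(12*16) = -43*56*192 = -2408*192 = -462336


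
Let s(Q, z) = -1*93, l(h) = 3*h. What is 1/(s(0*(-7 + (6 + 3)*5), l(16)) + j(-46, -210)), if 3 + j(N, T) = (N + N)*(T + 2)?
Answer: 1/19040 ≈ 5.2521e-5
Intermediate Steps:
j(N, T) = -3 + 2*N*(2 + T) (j(N, T) = -3 + (N + N)*(T + 2) = -3 + (2*N)*(2 + T) = -3 + 2*N*(2 + T))
s(Q, z) = -93
1/(s(0*(-7 + (6 + 3)*5), l(16)) + j(-46, -210)) = 1/(-93 + (-3 + 4*(-46) + 2*(-46)*(-210))) = 1/(-93 + (-3 - 184 + 19320)) = 1/(-93 + 19133) = 1/19040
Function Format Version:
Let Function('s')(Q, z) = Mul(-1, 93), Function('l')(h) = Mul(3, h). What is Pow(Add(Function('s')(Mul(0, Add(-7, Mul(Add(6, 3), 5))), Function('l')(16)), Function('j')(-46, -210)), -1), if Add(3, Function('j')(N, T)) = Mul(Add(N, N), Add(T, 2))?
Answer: Rational(1, 19040) ≈ 5.2521e-5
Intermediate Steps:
Function('j')(N, T) = Add(-3, Mul(2, N, Add(2, T))) (Function('j')(N, T) = Add(-3, Mul(Add(N, N), Add(T, 2))) = Add(-3, Mul(Mul(2, N), Add(2, T))) = Add(-3, Mul(2, N, Add(2, T))))
Function('s')(Q, z) = -93
Pow(Add(Function('s')(Mul(0, Add(-7, Mul(Add(6, 3), 5))), Function('l')(16)), Function('j')(-46, -210)), -1) = Pow(Add(-93, Add(-3, Mul(4, -46), Mul(2, -46, -210))), -1) = Pow(Add(-93, Add(-3, -184, 19320)), -1) = Pow(Add(-93, 19133), -1) = Pow(19040, -1) = Rational(1, 19040)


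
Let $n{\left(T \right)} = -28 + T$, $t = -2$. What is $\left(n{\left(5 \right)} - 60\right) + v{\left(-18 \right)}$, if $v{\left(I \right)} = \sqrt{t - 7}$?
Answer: $-83 + 3 i \approx -83.0 + 3.0 i$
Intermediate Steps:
$v{\left(I \right)} = 3 i$ ($v{\left(I \right)} = \sqrt{-2 - 7} = \sqrt{-9} = 3 i$)
$\left(n{\left(5 \right)} - 60\right) + v{\left(-18 \right)} = \left(\left(-28 + 5\right) - 60\right) + 3 i = \left(-23 - 60\right) + 3 i = -83 + 3 i$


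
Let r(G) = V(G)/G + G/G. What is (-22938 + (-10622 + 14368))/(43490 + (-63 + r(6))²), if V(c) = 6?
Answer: -19192/47211 ≈ -0.40652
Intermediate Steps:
r(G) = 1 + 6/G (r(G) = 6/G + G/G = 6/G + 1 = 1 + 6/G)
(-22938 + (-10622 + 14368))/(43490 + (-63 + r(6))²) = (-22938 + (-10622 + 14368))/(43490 + (-63 + (6 + 6)/6)²) = (-22938 + 3746)/(43490 + (-63 + (⅙)*12)²) = -19192/(43490 + (-63 + 2)²) = -19192/(43490 + (-61)²) = -19192/(43490 + 3721) = -19192/47211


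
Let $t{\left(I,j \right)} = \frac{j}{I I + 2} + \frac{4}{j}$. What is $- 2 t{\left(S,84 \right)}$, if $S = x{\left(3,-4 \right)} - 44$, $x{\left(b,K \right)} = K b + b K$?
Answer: $- \frac{710}{5397} \approx -0.13155$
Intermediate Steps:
$x{\left(b,K \right)} = 2 K b$ ($x{\left(b,K \right)} = K b + K b = 2 K b$)
$S = -68$ ($S = 2 \left(-4\right) 3 - 44 = -24 - 44 = -68$)
$t{\left(I,j \right)} = \frac{4}{j} + \frac{j}{2 + I^{2}}$ ($t{\left(I,j \right)} = \frac{j}{I^{2} + 2} + \frac{4}{j} = \frac{j}{2 + I^{2}} + \frac{4}{j} = \frac{4}{j} + \frac{j}{2 + I^{2}}$)
$- 2 t{\left(S,84 \right)} = - 2 \frac{8 + 84^{2} + 4 \left(-68\right)^{2}}{84 \left(2 + \left(-68\right)^{2}\right)} = - 2 \frac{8 + 7056 + 4 \cdot 4624}{84 \left(2 + 4624\right)} = - 2 \frac{8 + 7056 + 18496}{84 \cdot 4626} = - 2 \cdot \frac{1}{84} \cdot \frac{1}{4626} \cdot 25560 = \left(-2\right) \frac{355}{5397} = - \frac{710}{5397}$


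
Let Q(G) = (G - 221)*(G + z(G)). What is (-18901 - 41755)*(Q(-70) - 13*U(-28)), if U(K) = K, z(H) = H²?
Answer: 85231748896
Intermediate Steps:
Q(G) = (-221 + G)*(G + G²) (Q(G) = (G - 221)*(G + G²) = (-221 + G)*(G + G²))
(-18901 - 41755)*(Q(-70) - 13*U(-28)) = (-18901 - 41755)*(-70*(-221 + (-70)² - 220*(-70)) - 13*(-28)) = -60656*(-70*(-221 + 4900 + 15400) + 364) = -60656*(-70*20079 + 364) = -60656*(-1405530 + 364) = -60656*(-1405166) = 85231748896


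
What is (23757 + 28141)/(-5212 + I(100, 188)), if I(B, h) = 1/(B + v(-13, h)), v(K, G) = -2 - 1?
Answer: -5034106/505563 ≈ -9.9574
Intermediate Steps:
v(K, G) = -3
I(B, h) = 1/(-3 + B) (I(B, h) = 1/(B - 3) = 1/(-3 + B))
(23757 + 28141)/(-5212 + I(100, 188)) = (23757 + 28141)/(-5212 + 1/(-3 + 100)) = 51898/(-5212 + 1/97) = 51898/(-505563/97) = 51898*(-97/505563) = -5034106/505563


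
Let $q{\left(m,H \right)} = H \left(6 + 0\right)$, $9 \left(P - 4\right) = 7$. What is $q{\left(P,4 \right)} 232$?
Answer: $5568$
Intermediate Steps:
$P = \frac{43}{9}$ ($P = 4 + \frac{1}{9} \cdot 7 = 4 + \frac{7}{9} = \frac{43}{9} \approx 4.7778$)
$q{\left(m,H \right)} = 6 H$ ($q{\left(m,H \right)} = H 6 = 6 H$)
$q{\left(P,4 \right)} 232 = 6 \cdot 4 \cdot 232 = 24 \cdot 232 = 5568$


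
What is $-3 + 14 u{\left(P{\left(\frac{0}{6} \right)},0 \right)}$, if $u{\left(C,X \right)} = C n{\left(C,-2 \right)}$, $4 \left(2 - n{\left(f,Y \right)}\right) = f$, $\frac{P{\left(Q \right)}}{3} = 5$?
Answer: $- \frac{741}{2} \approx -370.5$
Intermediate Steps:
$P{\left(Q \right)} = 15$ ($P{\left(Q \right)} = 3 \cdot 5 = 15$)
$n{\left(f,Y \right)} = 2 - \frac{f}{4}$
$u{\left(C,X \right)} = C \left(2 - \frac{C}{4}\right)$
$-3 + 14 u{\left(P{\left(\frac{0}{6} \right)},0 \right)} = -3 + 14 \cdot \frac{1}{4} \cdot 15 \left(8 - 15\right) = -3 + 14 \cdot \frac{1}{4} \cdot 15 \left(-7\right) = -3 + 14 \left(- \frac{105}{4}\right) = -3 - \frac{735}{2} = - \frac{741}{2}$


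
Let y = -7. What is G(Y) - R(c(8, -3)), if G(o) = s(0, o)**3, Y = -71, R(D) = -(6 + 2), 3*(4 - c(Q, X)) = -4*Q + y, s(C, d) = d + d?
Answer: -2863280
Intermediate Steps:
s(C, d) = 2*d
c(Q, X) = 19/3 + 4*Q/3 (c(Q, X) = 4 - (-4*Q - 7)/3 = 4 - (-7 - 4*Q)/3 = 4 + (7/3 + 4*Q/3) = 19/3 + 4*Q/3)
R(D) = -8 (R(D) = -1*8 = -8)
G(o) = 8*o**3 (G(o) = (2*o)**3 = 8*o**3)
G(Y) - R(c(8, -3)) = 8*(-71)**3 - 1*(-8) = 8*(-357911) + 8 = -2863288 + 8 = -2863280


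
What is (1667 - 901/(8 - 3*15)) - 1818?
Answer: -4686/37 ≈ -126.65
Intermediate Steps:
(1667 - 901/(8 - 3*15)) - 1818 = (1667 - 901/(8 - 45)) - 1818 = (1667 - 901/(-37)) - 1818 = (1667 - 901*(-1/37)) - 1818 = (1667 + 901/37) - 1818 = 62580/37 - 1818 = -4686/37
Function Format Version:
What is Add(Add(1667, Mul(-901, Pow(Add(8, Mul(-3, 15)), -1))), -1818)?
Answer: Rational(-4686, 37) ≈ -126.65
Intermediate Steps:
Add(Add(1667, Mul(-901, Pow(Add(8, Mul(-3, 15)), -1))), -1818) = Add(Add(1667, Mul(-901, Pow(Add(8, -45), -1))), -1818) = Add(Add(1667, Mul(-901, Pow(-37, -1))), -1818) = Add(Add(1667, Mul(-901, Rational(-1, 37))), -1818) = Add(Add(1667, Rational(901, 37)), -1818) = Add(Rational(62580, 37), -1818) = Rational(-4686, 37)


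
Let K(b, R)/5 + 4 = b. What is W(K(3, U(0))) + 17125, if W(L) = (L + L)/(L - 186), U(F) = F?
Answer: 3270885/191 ≈ 17125.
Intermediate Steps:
K(b, R) = -20 + 5*b
W(L) = 2*L/(-186 + L) (W(L) = (2*L)/(-186 + L) = 2*L/(-186 + L))
W(K(3, U(0))) + 17125 = 2*(-20 + 5*3)/(-186 + (-20 + 5*3)) + 17125 = 2*(-20 + 15)/(-186 + (-20 + 15)) + 17125 = 2*(-5)/(-186 - 5) + 17125 = 2*(-5)/(-191) + 17125 = 2*(-5)*(-1/191) + 17125 = 10/191 + 17125 = 3270885/191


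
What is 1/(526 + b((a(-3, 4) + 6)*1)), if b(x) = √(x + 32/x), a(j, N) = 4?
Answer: 1315/691657 - √330/1383314 ≈ 0.0018881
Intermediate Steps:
1/(526 + b((a(-3, 4) + 6)*1)) = 1/(526 + √((4 + 6)*1 + 32/(((4 + 6)*1)))) = 1/(526 + √(10*1 + 32/((10*1)))) = 1/(526 + √(10 + 32/10)) = 1/(526 + √(10 + 32*(⅒))) = 1/(526 + √(10 + 16/5)) = 1/(526 + √(66/5)) = 1/(526 + √330/5)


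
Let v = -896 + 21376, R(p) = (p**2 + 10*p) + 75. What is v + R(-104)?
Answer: 30331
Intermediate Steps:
R(p) = 75 + p**2 + 10*p
v = 20480
v + R(-104) = 20480 + (75 + (-104)**2 + 10*(-104)) = 20480 + (75 + 10816 - 1040) = 20480 + 9851 = 30331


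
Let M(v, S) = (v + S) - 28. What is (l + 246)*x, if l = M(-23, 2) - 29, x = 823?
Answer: 138264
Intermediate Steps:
M(v, S) = -28 + S + v (M(v, S) = (S + v) - 28 = -28 + S + v)
l = -78 (l = (-28 + 2 - 23) - 29 = -49 - 29 = -78)
(l + 246)*x = (-78 + 246)*823 = 168*823 = 138264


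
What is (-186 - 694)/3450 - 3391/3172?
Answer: -1449031/1094340 ≈ -1.3241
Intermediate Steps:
(-186 - 694)/3450 - 3391/3172 = -880*1/3450 - 3391*1/3172 = -88/345 - 3391/3172 = -1449031/1094340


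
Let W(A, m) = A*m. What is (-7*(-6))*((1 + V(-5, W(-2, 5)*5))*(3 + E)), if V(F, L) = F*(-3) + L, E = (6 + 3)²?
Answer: -119952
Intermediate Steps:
E = 81 (E = 9² = 81)
V(F, L) = L - 3*F (V(F, L) = -3*F + L = L - 3*F)
(-7*(-6))*((1 + V(-5, W(-2, 5)*5))*(3 + E)) = (-7*(-6))*((1 + (-2*5*5 - 3*(-5)))*(3 + 81)) = 42*((1 + (-10*5 + 15))*84) = 42*((1 + (-50 + 15))*84) = 42*((1 - 35)*84) = 42*(-34*84) = 42*(-2856) = -119952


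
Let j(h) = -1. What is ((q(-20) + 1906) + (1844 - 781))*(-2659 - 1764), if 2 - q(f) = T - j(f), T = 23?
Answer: -13034581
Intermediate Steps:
q(f) = -22 (q(f) = 2 - (23 - 1*(-1)) = 2 - (23 + 1) = 2 - 1*24 = 2 - 24 = -22)
((q(-20) + 1906) + (1844 - 781))*(-2659 - 1764) = ((-22 + 1906) + (1844 - 781))*(-2659 - 1764) = (1884 + 1063)*(-4423) = 2947*(-4423) = -13034581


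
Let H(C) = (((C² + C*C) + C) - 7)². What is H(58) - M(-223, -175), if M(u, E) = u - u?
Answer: 45954841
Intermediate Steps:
M(u, E) = 0
H(C) = (-7 + C + 2*C²)² (H(C) = (((C² + C²) + C) - 7)² = ((2*C² + C) - 7)² = ((C + 2*C²) - 7)² = (-7 + C + 2*C²)²)
H(58) - M(-223, -175) = (-7 + 58 + 2*58²)² - 1*0 = (-7 + 58 + 2*3364)² + 0 = (-7 + 58 + 6728)² + 0 = 6779² + 0 = 45954841 + 0 = 45954841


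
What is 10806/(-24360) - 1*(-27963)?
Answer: 113527979/4060 ≈ 27963.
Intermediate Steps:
10806/(-24360) - 1*(-27963) = 10806*(-1/24360) + 27963 = -1801/4060 + 27963 = 113527979/4060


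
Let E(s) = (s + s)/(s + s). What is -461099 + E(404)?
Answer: -461098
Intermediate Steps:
E(s) = 1 (E(s) = (2*s)/((2*s)) = (2*s)*(1/(2*s)) = 1)
-461099 + E(404) = -461099 + 1 = -461098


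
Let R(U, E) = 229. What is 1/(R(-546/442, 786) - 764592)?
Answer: -1/764363 ≈ -1.3083e-6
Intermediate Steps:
1/(R(-546/442, 786) - 764592) = 1/(229 - 764592) = 1/(-764363) = -1/764363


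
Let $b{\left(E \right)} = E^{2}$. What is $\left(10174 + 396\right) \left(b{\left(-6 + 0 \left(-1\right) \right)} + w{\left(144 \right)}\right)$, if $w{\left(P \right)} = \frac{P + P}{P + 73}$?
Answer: $\frac{12231000}{31} \approx 3.9455 \cdot 10^{5}$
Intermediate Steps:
$w{\left(P \right)} = \frac{2 P}{73 + P}$
$\left(10174 + 396\right) \left(b{\left(-6 + 0 \left(-1\right) \right)} + w{\left(144 \right)}\right) = \left(10174 + 396\right) \left(\left(-6 + 0 \left(-1\right)\right)^{2} + 2 \cdot 144 \frac{1}{73 + 144}\right) = 10570 \left(\left(-6 + 0\right)^{2} + 2 \cdot 144 \cdot \frac{1}{217}\right) = 10570 \left(\left(-6\right)^{2} + 2 \cdot 144 \cdot \frac{1}{217}\right) = 10570 \left(36 + \frac{288}{217}\right) = 10570 \cdot \frac{8100}{217} = \frac{12231000}{31}$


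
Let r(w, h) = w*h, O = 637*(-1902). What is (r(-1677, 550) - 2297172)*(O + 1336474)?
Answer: -402118297800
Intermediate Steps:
O = -1211574
r(w, h) = h*w
(r(-1677, 550) - 2297172)*(O + 1336474) = (550*(-1677) - 2297172)*(-1211574 + 1336474) = (-922350 - 2297172)*124900 = -3219522*124900 = -402118297800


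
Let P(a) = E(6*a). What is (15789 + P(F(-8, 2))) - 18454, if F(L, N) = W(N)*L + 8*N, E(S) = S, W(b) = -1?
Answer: -2521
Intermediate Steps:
F(L, N) = -L + 8*N
P(a) = 6*a
(15789 + P(F(-8, 2))) - 18454 = (15789 + 6*(-1*(-8) + 8*2)) - 18454 = (15789 + 6*(8 + 16)) - 18454 = (15789 + 6*24) - 18454 = (15789 + 144) - 18454 = 15933 - 18454 = -2521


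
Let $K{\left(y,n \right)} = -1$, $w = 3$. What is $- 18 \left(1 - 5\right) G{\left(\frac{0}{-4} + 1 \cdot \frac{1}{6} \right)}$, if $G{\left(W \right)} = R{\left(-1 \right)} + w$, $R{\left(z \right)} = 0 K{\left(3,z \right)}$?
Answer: $216$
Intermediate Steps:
$R{\left(z \right)} = 0$ ($R{\left(z \right)} = 0 \left(-1\right) = 0$)
$G{\left(W \right)} = 3$ ($G{\left(W \right)} = 0 + 3 = 3$)
$- 18 \left(1 - 5\right) G{\left(\frac{0}{-4} + 1 \cdot \frac{1}{6} \right)} = - 18 \left(1 - 5\right) 3 = \left(-18\right) \left(-4\right) 3 = 72 \cdot 3 = 216$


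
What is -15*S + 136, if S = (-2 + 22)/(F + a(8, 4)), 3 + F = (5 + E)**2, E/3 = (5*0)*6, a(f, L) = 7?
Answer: 3644/29 ≈ 125.66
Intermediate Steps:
E = 0 (E = 3*((5*0)*6) = 3*(0*6) = 3*0 = 0)
F = 22 (F = -3 + (5 + 0)**2 = -3 + 5**2 = -3 + 25 = 22)
S = 20/29 (S = (-2 + 22)/(22 + 7) = 20/29 ≈ 0.68966)
-15*S + 136 = -15*20/29 + 136 = -300/29 + 136 = 3644/29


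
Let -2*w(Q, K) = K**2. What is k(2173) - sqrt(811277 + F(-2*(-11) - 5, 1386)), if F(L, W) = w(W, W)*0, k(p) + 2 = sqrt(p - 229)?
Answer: -2 - sqrt(811277) + 18*sqrt(6) ≈ -858.62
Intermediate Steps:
w(Q, K) = -K**2/2
k(p) = -2 + sqrt(-229 + p) (k(p) = -2 + sqrt(p - 229) = -2 + sqrt(-229 + p))
F(L, W) = 0 (F(L, W) = -W**2/2*0 = 0)
k(2173) - sqrt(811277 + F(-2*(-11) - 5, 1386)) = (-2 + sqrt(-229 + 2173)) - sqrt(811277 + 0) = (-2 + sqrt(1944)) - sqrt(811277) = (-2 + 18*sqrt(6)) - sqrt(811277) = -2 - sqrt(811277) + 18*sqrt(6)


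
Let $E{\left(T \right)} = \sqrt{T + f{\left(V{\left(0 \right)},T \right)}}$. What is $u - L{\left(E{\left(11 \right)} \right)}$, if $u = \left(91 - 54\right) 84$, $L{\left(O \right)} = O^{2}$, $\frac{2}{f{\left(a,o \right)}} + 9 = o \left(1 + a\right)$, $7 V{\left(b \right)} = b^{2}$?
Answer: $3096$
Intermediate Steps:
$V{\left(b \right)} = \frac{b^{2}}{7}$
$f{\left(a,o \right)} = \frac{2}{-9 + o \left(1 + a\right)}$
$E{\left(T \right)} = \sqrt{T + \frac{2}{-9 + T}}$ ($E{\left(T \right)} = \sqrt{T + \frac{2}{-9 + T + \frac{0^{2}}{7} T}} = \sqrt{T + \frac{2}{-9 + T + \frac{1}{7} \cdot 0 T}} = \sqrt{T + \frac{2}{-9 + T + 0 T}} = \sqrt{T + \frac{2}{-9 + T + 0}} = \sqrt{T + \frac{2}{-9 + T}}$)
$u = 3108$ ($u = 37 \cdot 84 = 3108$)
$u - L{\left(E{\left(11 \right)} \right)} = 3108 - \left(\sqrt{\frac{2 + 11 \left(-9 + 11\right)}{-9 + 11}}\right)^{2} = 3108 - \left(\sqrt{\frac{2 + 11 \cdot 2}{2}}\right)^{2} = 3108 - \left(\sqrt{\frac{2 + 22}{2}}\right)^{2} = 3108 - \left(\sqrt{\frac{1}{2} \cdot 24}\right)^{2} = 3108 - \left(\sqrt{12}\right)^{2} = 3108 - \left(2 \sqrt{3}\right)^{2} = 3108 - 12 = 3096$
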